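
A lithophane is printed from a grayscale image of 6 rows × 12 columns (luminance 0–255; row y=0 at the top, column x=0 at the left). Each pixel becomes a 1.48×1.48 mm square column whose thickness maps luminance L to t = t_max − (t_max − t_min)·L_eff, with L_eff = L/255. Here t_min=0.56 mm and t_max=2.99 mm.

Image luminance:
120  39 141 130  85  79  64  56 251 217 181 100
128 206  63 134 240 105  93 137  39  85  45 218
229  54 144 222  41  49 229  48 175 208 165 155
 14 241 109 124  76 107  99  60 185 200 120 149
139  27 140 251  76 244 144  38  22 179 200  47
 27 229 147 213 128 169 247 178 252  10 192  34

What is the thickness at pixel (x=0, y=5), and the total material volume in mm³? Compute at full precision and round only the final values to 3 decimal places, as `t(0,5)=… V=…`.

span = t_max - t_min = 2.99 - 0.56 = 2.430
L(0,5) = 27, L_eff = 27/255 = 0.105882
t(0,5) = 2.99 - 2.430·0.105882 = 2.733
Σt over all 6·12 pixels = 265257/2125 ≈ 124.8268235
V = pitch²·Σt = 1.48²·265257/2125 = 273.421

t(0,5)=2.733 V=273.421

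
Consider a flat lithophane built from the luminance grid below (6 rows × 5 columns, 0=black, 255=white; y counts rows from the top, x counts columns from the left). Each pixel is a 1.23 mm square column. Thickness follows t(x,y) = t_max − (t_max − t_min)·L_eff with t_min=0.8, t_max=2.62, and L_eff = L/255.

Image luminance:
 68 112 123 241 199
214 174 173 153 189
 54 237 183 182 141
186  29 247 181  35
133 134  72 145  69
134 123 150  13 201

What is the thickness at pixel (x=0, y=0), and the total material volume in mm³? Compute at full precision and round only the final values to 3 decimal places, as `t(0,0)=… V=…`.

span = t_max - t_min = 2.62 - 0.8 = 1.820
L(0,0) = 68, L_eff = 68/255 = 0.266667
t(0,0) = 2.62 - 1.820·0.266667 = 2.135
Σt over all 6·5 pixels = 122261/2550 ≈ 47.9454902
V = pitch²·Σt = 1.23²·122261/2550 = 72.537

t(0,0)=2.135 V=72.537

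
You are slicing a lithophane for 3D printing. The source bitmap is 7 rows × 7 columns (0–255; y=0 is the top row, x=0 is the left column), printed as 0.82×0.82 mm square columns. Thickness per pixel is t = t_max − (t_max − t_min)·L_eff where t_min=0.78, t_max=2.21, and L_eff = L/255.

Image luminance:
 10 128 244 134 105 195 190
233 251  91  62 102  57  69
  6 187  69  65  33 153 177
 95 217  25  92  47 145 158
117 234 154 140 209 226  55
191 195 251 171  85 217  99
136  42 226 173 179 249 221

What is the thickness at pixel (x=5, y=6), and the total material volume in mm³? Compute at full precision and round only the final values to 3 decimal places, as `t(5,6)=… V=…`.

span = t_max - t_min = 2.21 - 0.78 = 1.430
L(5,6) = 249, L_eff = 249/255 = 0.976471
t(5,6) = 2.21 - 1.430·0.976471 = 0.814
Σt over all 7·7 pixels = 354653/5100 ≈ 69.5398039
V = pitch²·Σt = 0.82²·354653/5100 = 46.759

t(5,6)=0.814 V=46.759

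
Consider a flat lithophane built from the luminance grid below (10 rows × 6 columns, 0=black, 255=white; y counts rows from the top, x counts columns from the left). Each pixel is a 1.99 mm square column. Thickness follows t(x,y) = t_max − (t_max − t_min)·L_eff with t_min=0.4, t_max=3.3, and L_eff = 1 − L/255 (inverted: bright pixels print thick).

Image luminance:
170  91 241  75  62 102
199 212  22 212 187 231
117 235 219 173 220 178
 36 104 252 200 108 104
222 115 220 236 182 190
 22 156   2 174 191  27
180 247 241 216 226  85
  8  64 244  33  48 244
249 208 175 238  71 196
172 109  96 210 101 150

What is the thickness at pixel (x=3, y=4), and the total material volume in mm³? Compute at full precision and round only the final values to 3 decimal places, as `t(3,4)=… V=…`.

t(3,4)=3.084 V=513.791

span = t_max - t_min = 3.3 - 0.4 = 2.900
L(3,4) = 236, L_eff = 1 - 236/255 = 0.074510 (inverted)
t(3,4) = 3.3 - 2.900·0.074510 = 3.084
Σt over all 10·6 pixels = 165421/1275 ≈ 129.7419608
V = pitch²·Σt = 1.99²·165421/1275 = 513.791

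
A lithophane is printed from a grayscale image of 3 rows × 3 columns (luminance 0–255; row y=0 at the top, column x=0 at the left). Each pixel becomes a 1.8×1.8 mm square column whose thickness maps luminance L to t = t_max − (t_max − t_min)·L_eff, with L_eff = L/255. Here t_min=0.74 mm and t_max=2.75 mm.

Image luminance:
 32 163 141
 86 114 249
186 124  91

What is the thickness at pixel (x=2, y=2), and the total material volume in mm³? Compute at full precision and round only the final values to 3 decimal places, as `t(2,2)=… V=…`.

t(2,2)=2.033 V=49.901

span = t_max - t_min = 2.75 - 0.74 = 2.010
L(2,2) = 91, L_eff = 91/255 = 0.356863
t(2,2) = 2.75 - 2.010·0.356863 = 2.033
Σt over all 3·3 pixels = 130913/8500 ≈ 15.4015294
V = pitch²·Σt = 1.8²·130913/8500 = 49.901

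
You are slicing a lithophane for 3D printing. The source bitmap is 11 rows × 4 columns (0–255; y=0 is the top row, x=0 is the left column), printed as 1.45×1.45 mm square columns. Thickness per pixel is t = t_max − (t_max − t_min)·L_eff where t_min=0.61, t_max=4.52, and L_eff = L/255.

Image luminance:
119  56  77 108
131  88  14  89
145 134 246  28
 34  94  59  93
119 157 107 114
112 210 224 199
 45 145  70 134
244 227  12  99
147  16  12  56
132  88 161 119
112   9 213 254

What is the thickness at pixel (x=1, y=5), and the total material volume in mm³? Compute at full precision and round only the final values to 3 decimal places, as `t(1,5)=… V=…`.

span = t_max - t_min = 4.52 - 0.61 = 3.910
L(1,5) = 210, L_eff = 210/255 = 0.823529
t(1,5) = 4.52 - 3.910·0.823529 = 1.300
Σt over all 11·4 pixels = 121.416
V = pitch²·Σt = 1.45²·121.416 = 255.277

t(1,5)=1.300 V=255.277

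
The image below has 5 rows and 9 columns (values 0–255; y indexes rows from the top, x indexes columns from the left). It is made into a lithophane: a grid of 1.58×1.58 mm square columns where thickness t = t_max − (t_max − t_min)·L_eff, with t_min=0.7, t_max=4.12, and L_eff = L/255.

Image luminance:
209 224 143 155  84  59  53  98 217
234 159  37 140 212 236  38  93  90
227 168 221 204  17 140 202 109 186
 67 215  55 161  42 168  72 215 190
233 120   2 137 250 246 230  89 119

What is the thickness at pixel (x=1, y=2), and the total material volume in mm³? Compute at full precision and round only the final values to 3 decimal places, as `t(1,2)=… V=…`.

span = t_max - t_min = 4.12 - 0.7 = 3.420
L(1,2) = 168, L_eff = 168/255 = 0.658824
t(1,2) = 4.12 - 3.420·0.658824 = 1.867
Σt over all 5·9 pixels = 206844/2125 ≈ 97.3383529
V = pitch²·Σt = 1.58²·206844/2125 = 242.995

t(1,2)=1.867 V=242.995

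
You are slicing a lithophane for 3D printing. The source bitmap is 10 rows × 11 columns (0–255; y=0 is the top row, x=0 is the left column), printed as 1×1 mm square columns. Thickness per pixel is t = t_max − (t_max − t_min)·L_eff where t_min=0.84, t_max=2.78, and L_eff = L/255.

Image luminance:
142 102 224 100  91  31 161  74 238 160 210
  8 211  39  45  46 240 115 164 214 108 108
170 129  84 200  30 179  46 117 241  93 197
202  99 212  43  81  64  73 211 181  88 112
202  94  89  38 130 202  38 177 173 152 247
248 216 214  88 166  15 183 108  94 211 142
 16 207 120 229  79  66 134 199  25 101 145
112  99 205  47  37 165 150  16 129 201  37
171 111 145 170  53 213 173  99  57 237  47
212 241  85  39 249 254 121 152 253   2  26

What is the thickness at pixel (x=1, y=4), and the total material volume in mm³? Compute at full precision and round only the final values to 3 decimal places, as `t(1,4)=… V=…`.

t(1,4)=2.065 V=195.190

span = t_max - t_min = 2.78 - 0.84 = 1.940
L(1,4) = 94, L_eff = 94/255 = 0.368627
t(1,4) = 2.78 - 1.940·0.368627 = 2.065
Σt over all 10·11 pixels = 2488667/12750 ≈ 195.1895686
V = pitch²·Σt = 1²·2488667/12750 = 195.190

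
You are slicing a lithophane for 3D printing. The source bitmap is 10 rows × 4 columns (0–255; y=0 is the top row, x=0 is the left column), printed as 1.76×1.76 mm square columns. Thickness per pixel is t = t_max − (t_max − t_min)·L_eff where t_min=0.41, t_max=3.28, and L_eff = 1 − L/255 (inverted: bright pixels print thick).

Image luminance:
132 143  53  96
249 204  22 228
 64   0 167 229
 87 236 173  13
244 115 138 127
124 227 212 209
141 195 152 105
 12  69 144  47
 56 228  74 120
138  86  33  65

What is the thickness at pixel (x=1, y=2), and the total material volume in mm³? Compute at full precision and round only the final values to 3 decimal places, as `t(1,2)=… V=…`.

t(1,2)=0.410 V=230.590

span = t_max - t_min = 3.28 - 0.41 = 2.870
L(1,2) = 0, L_eff = 1 - 0/255 = 1.000000 (inverted)
t(1,2) = 3.28 - 2.870·1.000000 = 0.410
Σt over all 10·4 pixels = 632753/8500 ≈ 74.4415294
V = pitch²·Σt = 1.76²·632753/8500 = 230.590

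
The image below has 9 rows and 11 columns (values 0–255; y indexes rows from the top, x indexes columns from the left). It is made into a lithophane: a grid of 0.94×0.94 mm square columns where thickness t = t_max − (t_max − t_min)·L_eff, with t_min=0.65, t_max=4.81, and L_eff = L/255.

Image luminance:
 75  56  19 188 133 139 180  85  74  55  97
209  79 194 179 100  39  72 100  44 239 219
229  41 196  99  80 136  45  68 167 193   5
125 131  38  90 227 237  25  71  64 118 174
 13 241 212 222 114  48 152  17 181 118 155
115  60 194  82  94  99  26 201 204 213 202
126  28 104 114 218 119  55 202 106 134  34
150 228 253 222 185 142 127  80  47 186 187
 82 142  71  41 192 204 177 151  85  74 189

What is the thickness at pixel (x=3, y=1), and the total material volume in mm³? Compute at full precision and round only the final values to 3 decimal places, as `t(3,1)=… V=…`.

t(3,1)=1.890 V=239.827

span = t_max - t_min = 4.81 - 0.65 = 4.160
L(3,1) = 179, L_eff = 179/255 = 0.701961
t(3,1) = 4.81 - 4.160·0.701961 = 1.890
Σt over all 9·11 pixels = 2307071/8500 ≈ 271.4201176
V = pitch²·Σt = 0.94²·2307071/8500 = 239.827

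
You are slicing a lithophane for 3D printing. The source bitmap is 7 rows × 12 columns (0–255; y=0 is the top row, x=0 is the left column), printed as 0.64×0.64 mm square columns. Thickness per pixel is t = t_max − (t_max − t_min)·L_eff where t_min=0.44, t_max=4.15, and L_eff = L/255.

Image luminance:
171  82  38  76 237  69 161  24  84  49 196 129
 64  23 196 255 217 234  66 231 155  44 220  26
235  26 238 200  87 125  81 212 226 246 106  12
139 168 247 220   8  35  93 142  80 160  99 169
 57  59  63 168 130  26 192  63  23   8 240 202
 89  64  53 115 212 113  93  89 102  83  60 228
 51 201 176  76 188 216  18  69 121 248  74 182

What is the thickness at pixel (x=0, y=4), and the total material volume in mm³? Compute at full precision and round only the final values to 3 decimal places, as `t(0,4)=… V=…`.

span = t_max - t_min = 4.15 - 0.44 = 3.710
L(0,4) = 57, L_eff = 57/255 = 0.223529
t(0,4) = 4.15 - 3.710·0.223529 = 3.321
Σt over all 7·12 pixels = 4974137/25500 ≈ 195.0641961
V = pitch²·Σt = 0.64²·4974137/25500 = 79.898

t(0,4)=3.321 V=79.898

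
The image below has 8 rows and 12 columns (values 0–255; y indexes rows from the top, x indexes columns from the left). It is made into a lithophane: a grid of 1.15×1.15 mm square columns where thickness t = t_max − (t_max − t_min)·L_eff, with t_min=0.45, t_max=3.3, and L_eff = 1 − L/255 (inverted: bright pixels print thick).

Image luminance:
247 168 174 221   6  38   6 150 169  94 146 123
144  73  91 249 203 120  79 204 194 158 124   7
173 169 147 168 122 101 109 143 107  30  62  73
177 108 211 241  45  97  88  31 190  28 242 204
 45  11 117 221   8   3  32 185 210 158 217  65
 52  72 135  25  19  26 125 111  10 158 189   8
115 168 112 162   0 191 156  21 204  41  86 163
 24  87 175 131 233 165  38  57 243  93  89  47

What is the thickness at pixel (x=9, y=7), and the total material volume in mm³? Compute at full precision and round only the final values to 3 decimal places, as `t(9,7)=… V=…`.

t(9,7)=1.489 V=223.520

span = t_max - t_min = 3.3 - 0.45 = 2.850
L(9,7) = 93, L_eff = 1 - 93/255 = 0.635294 (inverted)
t(9,7) = 3.3 - 2.850·0.635294 = 1.489
Σt over all 8·12 pixels = 287323/1700 ≈ 169.0135294
V = pitch²·Σt = 1.15²·287323/1700 = 223.520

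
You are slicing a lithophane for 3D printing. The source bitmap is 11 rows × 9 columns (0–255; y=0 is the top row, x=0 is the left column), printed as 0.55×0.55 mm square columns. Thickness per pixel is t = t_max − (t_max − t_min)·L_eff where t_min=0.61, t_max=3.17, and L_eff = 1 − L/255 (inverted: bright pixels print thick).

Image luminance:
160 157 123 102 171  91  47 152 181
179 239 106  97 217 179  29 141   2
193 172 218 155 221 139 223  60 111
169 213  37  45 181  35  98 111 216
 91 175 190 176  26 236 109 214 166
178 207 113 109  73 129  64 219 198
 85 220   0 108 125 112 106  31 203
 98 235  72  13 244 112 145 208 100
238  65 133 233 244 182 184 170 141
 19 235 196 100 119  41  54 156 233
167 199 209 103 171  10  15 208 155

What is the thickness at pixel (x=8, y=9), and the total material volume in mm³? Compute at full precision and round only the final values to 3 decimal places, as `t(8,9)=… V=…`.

span = t_max - t_min = 3.17 - 0.61 = 2.560
L(8,9) = 233, L_eff = 1 - 233/255 = 0.086275 (inverted)
t(8,9) = 3.17 - 2.560·0.086275 = 2.949
Σt over all 11·9 pixels = 1016597/5100 ≈ 199.3327451
V = pitch²·Σt = 0.55²·1016597/5100 = 60.298

t(8,9)=2.949 V=60.298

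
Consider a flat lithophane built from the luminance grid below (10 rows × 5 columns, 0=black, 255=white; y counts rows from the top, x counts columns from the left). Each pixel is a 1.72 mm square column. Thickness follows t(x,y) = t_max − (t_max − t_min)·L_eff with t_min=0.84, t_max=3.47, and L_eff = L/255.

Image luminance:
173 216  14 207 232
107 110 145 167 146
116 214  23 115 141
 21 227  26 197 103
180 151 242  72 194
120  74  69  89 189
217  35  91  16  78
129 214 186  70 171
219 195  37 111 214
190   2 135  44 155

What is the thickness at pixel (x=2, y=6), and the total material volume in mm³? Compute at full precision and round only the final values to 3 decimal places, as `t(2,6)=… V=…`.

t(2,6)=2.531 V=312.238

span = t_max - t_min = 3.47 - 0.84 = 2.630
L(2,6) = 91, L_eff = 91/255 = 0.356863
t(2,6) = 3.47 - 2.630·0.356863 = 2.531
Σt over all 10·5 pixels = 2691343/25500 ≈ 105.5428627
V = pitch²·Σt = 1.72²·2691343/25500 = 312.238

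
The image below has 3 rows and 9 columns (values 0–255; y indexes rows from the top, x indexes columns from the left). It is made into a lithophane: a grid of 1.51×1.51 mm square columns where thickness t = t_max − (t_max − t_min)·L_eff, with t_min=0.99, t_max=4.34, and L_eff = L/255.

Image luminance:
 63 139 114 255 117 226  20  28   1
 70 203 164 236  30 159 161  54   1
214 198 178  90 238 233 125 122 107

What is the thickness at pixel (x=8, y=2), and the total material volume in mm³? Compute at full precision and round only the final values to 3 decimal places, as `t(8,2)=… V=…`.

span = t_max - t_min = 4.34 - 0.99 = 3.350
L(8,2) = 107, L_eff = 107/255 = 0.419608
t(8,2) = 4.34 - 3.350·0.419608 = 2.934
Σt over all 3·9 pixels = 30003/425 ≈ 70.5952941
V = pitch²·Σt = 1.51²·30003/425 = 160.964

t(8,2)=2.934 V=160.964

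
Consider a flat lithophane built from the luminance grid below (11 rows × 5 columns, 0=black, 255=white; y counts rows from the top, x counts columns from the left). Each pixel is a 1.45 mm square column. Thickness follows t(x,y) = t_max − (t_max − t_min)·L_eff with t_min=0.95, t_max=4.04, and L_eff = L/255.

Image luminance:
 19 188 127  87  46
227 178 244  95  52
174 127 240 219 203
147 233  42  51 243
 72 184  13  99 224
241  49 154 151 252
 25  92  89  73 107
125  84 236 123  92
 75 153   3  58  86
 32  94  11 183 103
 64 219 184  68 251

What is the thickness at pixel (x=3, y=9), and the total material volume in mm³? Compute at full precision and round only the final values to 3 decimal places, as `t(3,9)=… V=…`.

span = t_max - t_min = 4.04 - 0.95 = 3.090
L(3,9) = 183, L_eff = 183/255 = 0.717647
t(3,9) = 4.04 - 3.090·0.717647 = 1.822
Σt over all 11·5 pixels = 1166567/8500 ≈ 137.2431765
V = pitch²·Σt = 1.45²·1166567/8500 = 288.554

t(3,9)=1.822 V=288.554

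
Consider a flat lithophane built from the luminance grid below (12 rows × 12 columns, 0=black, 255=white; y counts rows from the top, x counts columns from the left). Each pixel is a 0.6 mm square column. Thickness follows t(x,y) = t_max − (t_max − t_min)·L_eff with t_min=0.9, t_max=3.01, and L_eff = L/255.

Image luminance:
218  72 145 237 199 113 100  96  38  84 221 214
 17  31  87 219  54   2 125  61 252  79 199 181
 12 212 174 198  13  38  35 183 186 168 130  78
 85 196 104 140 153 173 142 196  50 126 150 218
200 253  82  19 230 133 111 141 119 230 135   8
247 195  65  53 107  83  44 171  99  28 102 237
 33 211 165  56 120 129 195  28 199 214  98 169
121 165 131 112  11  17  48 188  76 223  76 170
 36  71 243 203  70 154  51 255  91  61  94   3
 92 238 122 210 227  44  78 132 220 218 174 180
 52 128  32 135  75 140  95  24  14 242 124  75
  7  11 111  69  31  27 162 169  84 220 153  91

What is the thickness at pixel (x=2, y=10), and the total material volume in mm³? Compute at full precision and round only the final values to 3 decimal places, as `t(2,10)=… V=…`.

span = t_max - t_min = 3.01 - 0.9 = 2.110
L(2,10) = 32, L_eff = 32/255 = 0.125490
t(2,10) = 3.01 - 2.110·0.125490 = 2.745
Σt over all 12·12 pixels = 7299241/25500 ≈ 286.2447451
V = pitch²·Σt = 0.6²·7299241/25500 = 103.048

t(2,10)=2.745 V=103.048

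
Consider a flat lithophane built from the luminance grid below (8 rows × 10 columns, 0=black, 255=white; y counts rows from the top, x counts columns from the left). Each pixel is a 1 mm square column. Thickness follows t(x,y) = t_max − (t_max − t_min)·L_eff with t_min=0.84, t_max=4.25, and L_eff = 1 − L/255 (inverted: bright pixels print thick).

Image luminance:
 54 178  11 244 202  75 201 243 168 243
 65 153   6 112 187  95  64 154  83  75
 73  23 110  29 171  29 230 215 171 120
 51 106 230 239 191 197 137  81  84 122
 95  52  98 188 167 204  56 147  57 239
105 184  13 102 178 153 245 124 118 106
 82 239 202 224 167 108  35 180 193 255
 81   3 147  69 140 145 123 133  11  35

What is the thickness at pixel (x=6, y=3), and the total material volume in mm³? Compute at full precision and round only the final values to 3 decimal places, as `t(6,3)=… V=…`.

t(6,3)=2.672 V=206.609

span = t_max - t_min = 4.25 - 0.84 = 3.410
L(6,3) = 137, L_eff = 1 - 137/255 = 0.462745 (inverted)
t(6,3) = 4.25 - 3.410·0.462745 = 2.672
Σt over all 8·10 pixels = 70247/340 ≈ 206.6088235
V = pitch²·Σt = 1²·70247/340 = 206.609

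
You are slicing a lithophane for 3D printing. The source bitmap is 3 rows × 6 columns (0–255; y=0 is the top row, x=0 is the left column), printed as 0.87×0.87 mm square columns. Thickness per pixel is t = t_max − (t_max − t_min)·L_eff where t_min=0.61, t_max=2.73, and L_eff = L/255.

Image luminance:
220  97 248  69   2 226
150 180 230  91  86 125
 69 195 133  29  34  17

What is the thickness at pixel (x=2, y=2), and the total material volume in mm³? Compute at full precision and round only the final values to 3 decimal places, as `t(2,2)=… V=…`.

span = t_max - t_min = 2.73 - 0.61 = 2.120
L(2,2) = 133, L_eff = 133/255 = 0.521569
t(2,2) = 2.73 - 2.120·0.521569 = 1.624
Σt over all 3·6 pixels = 393229/12750 ≈ 30.8414902
V = pitch²·Σt = 0.87²·393229/12750 = 23.344

t(2,2)=1.624 V=23.344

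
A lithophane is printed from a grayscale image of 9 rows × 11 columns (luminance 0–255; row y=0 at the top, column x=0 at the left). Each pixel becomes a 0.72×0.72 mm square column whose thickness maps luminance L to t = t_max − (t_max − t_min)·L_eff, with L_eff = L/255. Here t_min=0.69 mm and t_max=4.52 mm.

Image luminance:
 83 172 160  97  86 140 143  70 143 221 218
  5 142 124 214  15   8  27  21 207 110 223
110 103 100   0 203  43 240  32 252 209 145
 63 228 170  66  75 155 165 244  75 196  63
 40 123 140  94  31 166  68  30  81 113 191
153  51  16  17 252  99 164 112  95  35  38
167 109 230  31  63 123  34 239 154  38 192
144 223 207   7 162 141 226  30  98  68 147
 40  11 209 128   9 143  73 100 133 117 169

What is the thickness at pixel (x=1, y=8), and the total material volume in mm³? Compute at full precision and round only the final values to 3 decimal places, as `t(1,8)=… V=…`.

span = t_max - t_min = 4.52 - 0.69 = 3.830
L(1,8) = 11, L_eff = 11/255 = 0.043137
t(1,8) = 4.52 - 3.830·0.043137 = 4.355
Σt over all 9·11 pixels = 115877/425 ≈ 272.6517647
V = pitch²·Σt = 0.72²·115877/425 = 141.343

t(1,8)=4.355 V=141.343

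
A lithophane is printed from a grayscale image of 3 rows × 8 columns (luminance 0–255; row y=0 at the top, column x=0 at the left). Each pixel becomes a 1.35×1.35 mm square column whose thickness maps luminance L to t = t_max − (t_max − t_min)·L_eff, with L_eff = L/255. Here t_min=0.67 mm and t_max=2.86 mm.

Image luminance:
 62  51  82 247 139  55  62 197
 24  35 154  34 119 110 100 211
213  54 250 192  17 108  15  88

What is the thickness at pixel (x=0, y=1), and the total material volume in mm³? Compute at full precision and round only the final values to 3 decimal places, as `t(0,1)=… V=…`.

span = t_max - t_min = 2.86 - 0.67 = 2.190
L(0,1) = 24, L_eff = 24/255 = 0.094118
t(0,1) = 2.86 - 2.190·0.094118 = 2.654
Σt over all 3·8 pixels = 392253/8500 ≈ 46.1474118
V = pitch²·Σt = 1.35²·392253/8500 = 84.104

t(0,1)=2.654 V=84.104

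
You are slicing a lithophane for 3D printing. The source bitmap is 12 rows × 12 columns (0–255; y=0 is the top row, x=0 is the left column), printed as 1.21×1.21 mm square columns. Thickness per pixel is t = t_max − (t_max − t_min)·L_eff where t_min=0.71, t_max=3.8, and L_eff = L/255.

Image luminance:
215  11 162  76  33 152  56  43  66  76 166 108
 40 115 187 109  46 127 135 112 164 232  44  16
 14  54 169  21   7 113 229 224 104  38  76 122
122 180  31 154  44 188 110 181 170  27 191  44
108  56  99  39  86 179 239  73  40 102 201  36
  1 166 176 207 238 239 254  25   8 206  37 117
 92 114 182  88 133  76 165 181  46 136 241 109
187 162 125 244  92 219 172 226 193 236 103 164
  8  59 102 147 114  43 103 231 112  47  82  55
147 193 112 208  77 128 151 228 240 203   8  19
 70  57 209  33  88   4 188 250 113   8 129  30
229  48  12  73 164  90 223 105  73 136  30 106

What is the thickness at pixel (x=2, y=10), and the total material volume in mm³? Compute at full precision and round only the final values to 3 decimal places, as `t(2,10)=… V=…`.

t(2,10)=1.267 V=499.427

span = t_max - t_min = 3.8 - 0.71 = 3.090
L(2,10) = 209, L_eff = 209/255 = 0.819608
t(2,10) = 3.8 - 3.090·0.819608 = 1.267
Σt over all 12·12 pixels = 2899479/8500 ≈ 341.1151765
V = pitch²·Σt = 1.21²·2899479/8500 = 499.427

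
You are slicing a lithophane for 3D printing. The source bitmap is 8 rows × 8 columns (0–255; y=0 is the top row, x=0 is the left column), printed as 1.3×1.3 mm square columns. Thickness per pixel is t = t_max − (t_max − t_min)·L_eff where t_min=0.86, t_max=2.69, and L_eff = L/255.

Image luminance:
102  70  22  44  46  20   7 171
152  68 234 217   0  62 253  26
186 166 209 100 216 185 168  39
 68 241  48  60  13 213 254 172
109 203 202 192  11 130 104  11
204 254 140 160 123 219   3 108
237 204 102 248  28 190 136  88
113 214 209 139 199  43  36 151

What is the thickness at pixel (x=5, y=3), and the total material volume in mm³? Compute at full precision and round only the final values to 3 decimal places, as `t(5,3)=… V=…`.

t(5,3)=1.161 V=189.777

span = t_max - t_min = 2.69 - 0.86 = 1.830
L(5,3) = 213, L_eff = 213/255 = 0.835294
t(5,3) = 2.69 - 1.830·0.835294 = 1.161
Σt over all 8·8 pixels = 477249/4250 ≈ 112.2938824
V = pitch²·Σt = 1.3²·477249/4250 = 189.777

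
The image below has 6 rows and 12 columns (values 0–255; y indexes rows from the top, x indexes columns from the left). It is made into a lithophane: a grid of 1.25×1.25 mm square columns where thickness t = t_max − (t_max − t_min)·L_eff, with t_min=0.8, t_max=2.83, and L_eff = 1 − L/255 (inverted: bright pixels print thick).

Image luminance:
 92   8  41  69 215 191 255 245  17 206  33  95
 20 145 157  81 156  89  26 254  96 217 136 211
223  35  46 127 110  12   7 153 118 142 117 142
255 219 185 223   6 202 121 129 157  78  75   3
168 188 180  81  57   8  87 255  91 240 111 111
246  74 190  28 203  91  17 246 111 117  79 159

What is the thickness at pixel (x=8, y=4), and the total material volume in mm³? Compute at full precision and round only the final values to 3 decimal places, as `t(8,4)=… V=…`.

span = t_max - t_min = 2.83 - 0.8 = 2.030
L(8,4) = 91, L_eff = 1 - 91/255 = 0.643137 (inverted)
t(8,4) = 2.83 - 2.030·0.643137 = 1.524
Σt over all 6·12 pixels = 129.868
V = pitch²·Σt = 1.25²·129.868 = 202.919

t(8,4)=1.524 V=202.919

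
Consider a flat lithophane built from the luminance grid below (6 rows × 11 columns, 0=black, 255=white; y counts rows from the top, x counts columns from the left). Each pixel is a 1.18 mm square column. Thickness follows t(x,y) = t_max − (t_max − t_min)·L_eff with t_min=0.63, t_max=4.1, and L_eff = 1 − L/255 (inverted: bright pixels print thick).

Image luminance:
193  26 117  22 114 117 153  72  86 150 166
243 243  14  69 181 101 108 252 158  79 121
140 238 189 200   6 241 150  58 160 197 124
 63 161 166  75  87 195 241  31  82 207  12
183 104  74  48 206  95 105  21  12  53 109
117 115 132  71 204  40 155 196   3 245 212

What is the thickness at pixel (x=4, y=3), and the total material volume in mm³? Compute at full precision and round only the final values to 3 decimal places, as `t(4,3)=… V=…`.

t(4,3)=1.814 V=215.312

span = t_max - t_min = 4.1 - 0.63 = 3.470
L(4,3) = 87, L_eff = 1 - 87/255 = 0.658824 (inverted)
t(4,3) = 4.1 - 3.470·0.658824 = 1.814
Σt over all 6·11 pixels = 1971583/12750 ≈ 154.6339608
V = pitch²·Σt = 1.18²·1971583/12750 = 215.312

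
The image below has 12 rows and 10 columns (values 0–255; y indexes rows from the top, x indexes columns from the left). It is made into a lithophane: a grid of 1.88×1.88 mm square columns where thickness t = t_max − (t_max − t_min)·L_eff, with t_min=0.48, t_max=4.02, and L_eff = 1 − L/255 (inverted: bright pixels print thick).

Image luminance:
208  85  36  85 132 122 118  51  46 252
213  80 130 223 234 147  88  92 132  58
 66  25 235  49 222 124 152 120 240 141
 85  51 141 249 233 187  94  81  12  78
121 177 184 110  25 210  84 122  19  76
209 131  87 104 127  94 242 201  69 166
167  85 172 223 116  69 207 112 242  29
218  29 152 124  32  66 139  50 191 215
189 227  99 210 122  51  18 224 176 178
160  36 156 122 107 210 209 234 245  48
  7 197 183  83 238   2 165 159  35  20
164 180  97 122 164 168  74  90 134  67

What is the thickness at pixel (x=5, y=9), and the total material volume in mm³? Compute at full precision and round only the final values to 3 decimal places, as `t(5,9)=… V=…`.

span = t_max - t_min = 4.02 - 0.48 = 3.540
L(5,9) = 210, L_eff = 1 - 210/255 = 0.176471 (inverted)
t(5,9) = 4.02 - 3.540·0.176471 = 3.395
Σt over all 12·10 pixels = 1170097/4250 ≈ 275.3169412
V = pitch²·Σt = 1.88²·1170097/4250 = 973.080

t(5,9)=3.395 V=973.080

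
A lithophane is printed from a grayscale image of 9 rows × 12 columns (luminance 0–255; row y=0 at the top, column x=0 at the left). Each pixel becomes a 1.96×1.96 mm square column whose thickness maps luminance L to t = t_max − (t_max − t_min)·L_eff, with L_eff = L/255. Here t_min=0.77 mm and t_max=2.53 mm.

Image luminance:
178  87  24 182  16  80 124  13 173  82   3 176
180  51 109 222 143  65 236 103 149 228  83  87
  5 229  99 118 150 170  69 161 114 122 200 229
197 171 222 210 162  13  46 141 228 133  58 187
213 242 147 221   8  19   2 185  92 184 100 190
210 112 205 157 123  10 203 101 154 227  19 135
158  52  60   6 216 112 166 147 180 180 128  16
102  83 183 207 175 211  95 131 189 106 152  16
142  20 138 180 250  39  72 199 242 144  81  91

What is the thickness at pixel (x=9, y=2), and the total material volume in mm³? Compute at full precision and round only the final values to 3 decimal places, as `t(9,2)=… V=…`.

t(9,2)=1.688 V=674.338

span = t_max - t_min = 2.53 - 0.77 = 1.760
L(9,2) = 122, L_eff = 122/255 = 0.478431
t(9,2) = 2.53 - 1.760·0.478431 = 1.688
Σt over all 9·12 pixels = 1119041/6375 ≈ 175.5358431
V = pitch²·Σt = 1.96²·1119041/6375 = 674.338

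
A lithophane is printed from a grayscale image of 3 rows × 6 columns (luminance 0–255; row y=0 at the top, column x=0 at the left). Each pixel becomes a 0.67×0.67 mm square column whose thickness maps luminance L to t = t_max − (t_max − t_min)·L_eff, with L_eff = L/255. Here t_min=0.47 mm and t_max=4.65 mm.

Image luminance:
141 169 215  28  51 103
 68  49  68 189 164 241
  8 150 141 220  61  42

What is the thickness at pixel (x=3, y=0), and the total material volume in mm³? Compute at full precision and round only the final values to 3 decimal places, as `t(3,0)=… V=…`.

t(3,0)=4.191 V=22.061

span = t_max - t_min = 4.65 - 0.47 = 4.180
L(3,0) = 28, L_eff = 28/255 = 0.109804
t(3,0) = 4.65 - 4.180·0.109804 = 4.191
Σt over all 3·6 pixels = 36859/750 ≈ 49.1453333
V = pitch²·Σt = 0.67²·36859/750 = 22.061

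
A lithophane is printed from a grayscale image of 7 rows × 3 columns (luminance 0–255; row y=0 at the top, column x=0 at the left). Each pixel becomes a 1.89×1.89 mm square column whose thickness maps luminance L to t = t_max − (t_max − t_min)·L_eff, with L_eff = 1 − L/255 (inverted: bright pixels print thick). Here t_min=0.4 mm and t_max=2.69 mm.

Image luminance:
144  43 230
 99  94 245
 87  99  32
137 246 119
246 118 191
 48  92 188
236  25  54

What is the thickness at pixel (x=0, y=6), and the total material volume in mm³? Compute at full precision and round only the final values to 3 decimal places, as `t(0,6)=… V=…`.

t(0,6)=2.519 V=118.960

span = t_max - t_min = 2.69 - 0.4 = 2.290
L(0,6) = 236, L_eff = 1 - 236/255 = 0.074510 (inverted)
t(0,6) = 2.69 - 2.290·0.074510 = 2.519
Σt over all 7·3 pixels = 849217/25500 ≈ 33.3026275
V = pitch²·Σt = 1.89²·849217/25500 = 118.960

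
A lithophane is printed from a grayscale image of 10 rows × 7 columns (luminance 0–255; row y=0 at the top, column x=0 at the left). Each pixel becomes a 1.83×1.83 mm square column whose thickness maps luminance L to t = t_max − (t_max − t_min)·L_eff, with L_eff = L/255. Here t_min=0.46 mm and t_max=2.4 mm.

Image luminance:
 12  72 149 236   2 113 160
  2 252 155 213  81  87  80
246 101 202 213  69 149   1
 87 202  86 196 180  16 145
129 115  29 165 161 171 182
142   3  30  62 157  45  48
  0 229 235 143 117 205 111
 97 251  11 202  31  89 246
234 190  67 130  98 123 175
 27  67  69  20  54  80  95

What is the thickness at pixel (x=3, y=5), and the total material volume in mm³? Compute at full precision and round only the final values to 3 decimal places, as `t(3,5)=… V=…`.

span = t_max - t_min = 2.4 - 0.46 = 1.940
L(3,5) = 62, L_eff = 62/255 = 0.243137
t(3,5) = 2.4 - 1.940·0.243137 = 1.928
Σt over all 10·7 pixels = 666413/6375 ≈ 104.5353725
V = pitch²·Σt = 1.83²·666413/6375 = 350.079

t(3,5)=1.928 V=350.079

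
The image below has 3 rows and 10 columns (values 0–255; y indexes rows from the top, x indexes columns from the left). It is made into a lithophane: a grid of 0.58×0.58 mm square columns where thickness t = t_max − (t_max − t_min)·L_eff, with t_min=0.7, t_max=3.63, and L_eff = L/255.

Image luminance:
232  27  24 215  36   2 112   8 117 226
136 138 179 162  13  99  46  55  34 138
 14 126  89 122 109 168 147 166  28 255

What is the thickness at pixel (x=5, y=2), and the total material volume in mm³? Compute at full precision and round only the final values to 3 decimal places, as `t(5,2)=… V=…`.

t(5,2)=1.700 V=24.176

span = t_max - t_min = 3.63 - 0.7 = 2.930
L(5,2) = 168, L_eff = 168/255 = 0.658824
t(5,2) = 3.63 - 2.930·0.658824 = 1.700
Σt over all 3·10 pixels = 1832611/25500 ≈ 71.8670980
V = pitch²·Σt = 0.58²·1832611/25500 = 24.176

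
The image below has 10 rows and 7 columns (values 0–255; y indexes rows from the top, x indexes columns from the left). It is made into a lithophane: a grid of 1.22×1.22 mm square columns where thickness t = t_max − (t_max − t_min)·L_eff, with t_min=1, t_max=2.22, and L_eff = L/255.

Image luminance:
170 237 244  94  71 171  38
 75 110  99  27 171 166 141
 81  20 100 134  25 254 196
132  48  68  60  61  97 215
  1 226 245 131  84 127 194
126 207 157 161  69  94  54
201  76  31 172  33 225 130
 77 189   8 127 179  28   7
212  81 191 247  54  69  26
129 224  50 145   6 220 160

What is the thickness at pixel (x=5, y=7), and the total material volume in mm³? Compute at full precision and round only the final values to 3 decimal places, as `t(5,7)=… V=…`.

span = t_max - t_min = 2.22 - 1 = 1.220
L(5,7) = 28, L_eff = 28/255 = 0.109804
t(5,7) = 2.22 - 1.220·0.109804 = 2.086
Σt over all 10·7 pixels = 244032/2125 ≈ 114.8385882
V = pitch²·Σt = 1.22²·244032/2125 = 170.926

t(5,7)=2.086 V=170.926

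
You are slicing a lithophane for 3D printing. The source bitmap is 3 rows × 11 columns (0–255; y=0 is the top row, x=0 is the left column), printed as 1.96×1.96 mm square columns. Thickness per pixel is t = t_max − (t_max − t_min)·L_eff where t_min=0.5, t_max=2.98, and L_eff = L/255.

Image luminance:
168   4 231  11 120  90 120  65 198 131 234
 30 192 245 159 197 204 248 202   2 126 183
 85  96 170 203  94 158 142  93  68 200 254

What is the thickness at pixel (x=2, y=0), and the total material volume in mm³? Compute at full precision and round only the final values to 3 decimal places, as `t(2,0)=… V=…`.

t(2,0)=0.733 V=201.325

span = t_max - t_min = 2.98 - 0.5 = 2.480
L(2,0) = 231, L_eff = 231/255 = 0.905882
t(2,0) = 2.98 - 2.480·0.905882 = 0.733
Σt over all 3·11 pixels = 668183/12750 ≈ 52.4065098
V = pitch²·Σt = 1.96²·668183/12750 = 201.325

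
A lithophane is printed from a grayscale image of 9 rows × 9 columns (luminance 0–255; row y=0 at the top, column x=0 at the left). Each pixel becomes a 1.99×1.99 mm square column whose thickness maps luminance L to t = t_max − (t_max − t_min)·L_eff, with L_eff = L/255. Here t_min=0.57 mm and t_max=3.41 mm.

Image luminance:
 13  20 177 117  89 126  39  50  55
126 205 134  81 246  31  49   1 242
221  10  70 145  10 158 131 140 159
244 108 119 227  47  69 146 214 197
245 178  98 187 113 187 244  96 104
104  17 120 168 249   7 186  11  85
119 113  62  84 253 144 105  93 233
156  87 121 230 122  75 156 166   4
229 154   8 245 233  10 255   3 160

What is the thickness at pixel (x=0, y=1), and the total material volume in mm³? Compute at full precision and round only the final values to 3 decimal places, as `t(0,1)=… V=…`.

t(0,1)=2.007 V=642.408

span = t_max - t_min = 3.41 - 0.57 = 2.840
L(0,1) = 126, L_eff = 126/255 = 0.494118
t(0,1) = 3.41 - 2.840·0.494118 = 2.007
Σt over all 9·9 pixels = 827323/5100 ≈ 162.2201961
V = pitch²·Σt = 1.99²·827323/5100 = 642.408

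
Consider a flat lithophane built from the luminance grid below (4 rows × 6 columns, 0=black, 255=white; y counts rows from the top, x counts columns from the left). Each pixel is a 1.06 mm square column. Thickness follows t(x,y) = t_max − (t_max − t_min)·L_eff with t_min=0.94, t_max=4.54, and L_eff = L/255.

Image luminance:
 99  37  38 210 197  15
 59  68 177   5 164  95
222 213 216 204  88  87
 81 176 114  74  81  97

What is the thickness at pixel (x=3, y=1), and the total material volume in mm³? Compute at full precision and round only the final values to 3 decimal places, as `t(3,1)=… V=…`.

span = t_max - t_min = 4.54 - 0.94 = 3.600
L(3,1) = 5, L_eff = 5/255 = 0.019608
t(3,1) = 4.54 - 3.600·0.019608 = 4.469
Σt over all 4·6 pixels = 29406/425 ≈ 69.1905882
V = pitch²·Σt = 1.06²·29406/425 = 77.743

t(3,1)=4.469 V=77.743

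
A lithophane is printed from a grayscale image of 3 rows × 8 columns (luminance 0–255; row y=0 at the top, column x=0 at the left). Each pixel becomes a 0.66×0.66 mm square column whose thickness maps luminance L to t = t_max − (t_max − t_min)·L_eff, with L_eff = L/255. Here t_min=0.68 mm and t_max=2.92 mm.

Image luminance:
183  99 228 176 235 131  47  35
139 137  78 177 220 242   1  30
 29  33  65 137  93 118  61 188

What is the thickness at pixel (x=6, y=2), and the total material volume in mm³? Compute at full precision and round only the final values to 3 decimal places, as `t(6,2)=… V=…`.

t(6,2)=2.384 V=19.499

span = t_max - t_min = 2.92 - 0.68 = 2.240
L(6,2) = 61, L_eff = 61/255 = 0.239216
t(6,2) = 2.92 - 2.240·0.239216 = 2.384
Σt over all 3·8 pixels = 285368/6375 ≈ 44.7636078
V = pitch²·Σt = 0.66²·285368/6375 = 19.499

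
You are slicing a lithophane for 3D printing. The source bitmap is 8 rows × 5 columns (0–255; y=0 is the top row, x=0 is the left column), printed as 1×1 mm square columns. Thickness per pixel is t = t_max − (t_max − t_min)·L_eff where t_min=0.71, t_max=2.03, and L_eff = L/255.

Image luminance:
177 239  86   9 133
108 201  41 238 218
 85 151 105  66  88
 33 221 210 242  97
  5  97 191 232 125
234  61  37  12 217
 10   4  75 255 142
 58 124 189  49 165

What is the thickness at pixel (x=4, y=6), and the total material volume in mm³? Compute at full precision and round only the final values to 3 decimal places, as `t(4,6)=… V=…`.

t(4,6)=1.295 V=55.162

span = t_max - t_min = 2.03 - 0.71 = 1.320
L(4,6) = 142, L_eff = 142/255 = 0.556863
t(4,6) = 2.03 - 1.320·0.556863 = 1.295
Σt over all 8·5 pixels = 23444/425 ≈ 55.1623529
V = pitch²·Σt = 1²·23444/425 = 55.162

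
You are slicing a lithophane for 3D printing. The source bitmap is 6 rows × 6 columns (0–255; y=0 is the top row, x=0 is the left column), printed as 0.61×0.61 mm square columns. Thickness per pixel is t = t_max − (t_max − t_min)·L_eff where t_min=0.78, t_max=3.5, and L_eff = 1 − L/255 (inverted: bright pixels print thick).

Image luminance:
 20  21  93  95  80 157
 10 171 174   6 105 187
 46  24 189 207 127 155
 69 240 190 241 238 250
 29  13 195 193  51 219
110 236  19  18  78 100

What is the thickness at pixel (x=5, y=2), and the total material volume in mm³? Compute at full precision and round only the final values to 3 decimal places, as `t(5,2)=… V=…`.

t(5,2)=2.433 V=27.738

span = t_max - t_min = 3.5 - 0.78 = 2.720
L(5,2) = 155, L_eff = 1 - 155/255 = 0.392157 (inverted)
t(5,2) = 3.5 - 2.720·0.392157 = 2.433
Σt over all 6·6 pixels = 74.544
V = pitch²·Σt = 0.61²·74.544 = 27.738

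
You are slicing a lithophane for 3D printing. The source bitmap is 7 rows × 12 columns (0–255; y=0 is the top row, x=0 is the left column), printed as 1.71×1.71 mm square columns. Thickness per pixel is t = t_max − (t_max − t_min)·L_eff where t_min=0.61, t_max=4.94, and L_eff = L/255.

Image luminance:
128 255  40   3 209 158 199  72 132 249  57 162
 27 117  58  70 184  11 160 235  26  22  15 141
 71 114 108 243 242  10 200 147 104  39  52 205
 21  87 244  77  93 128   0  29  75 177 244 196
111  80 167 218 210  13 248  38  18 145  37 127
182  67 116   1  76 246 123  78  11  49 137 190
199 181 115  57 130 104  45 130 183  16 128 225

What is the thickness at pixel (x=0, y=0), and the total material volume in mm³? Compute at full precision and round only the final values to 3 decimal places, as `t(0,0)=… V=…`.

span = t_max - t_min = 4.94 - 0.61 = 4.330
L(0,0) = 128, L_eff = 128/255 = 0.501961
t(0,0) = 4.94 - 4.330·0.501961 = 2.767
Σt over all 7·12 pixels = 2107353/8500 ≈ 247.9238824
V = pitch²·Σt = 1.71²·2107353/8500 = 724.954

t(0,0)=2.767 V=724.954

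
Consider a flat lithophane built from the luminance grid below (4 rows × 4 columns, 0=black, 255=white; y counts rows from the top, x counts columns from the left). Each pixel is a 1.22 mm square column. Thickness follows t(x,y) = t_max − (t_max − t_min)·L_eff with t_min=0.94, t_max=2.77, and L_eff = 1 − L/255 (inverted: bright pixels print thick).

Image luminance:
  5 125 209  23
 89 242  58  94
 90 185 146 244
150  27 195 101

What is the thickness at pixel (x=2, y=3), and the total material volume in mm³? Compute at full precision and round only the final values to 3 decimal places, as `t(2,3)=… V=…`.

span = t_max - t_min = 2.77 - 0.94 = 1.830
L(2,3) = 195, L_eff = 1 - 195/255 = 0.235294 (inverted)
t(2,3) = 2.77 - 1.830·0.235294 = 2.339
Σt over all 4·4 pixels = 248803/8500 ≈ 29.2709412
V = pitch²·Σt = 1.22²·248803/8500 = 43.567

t(2,3)=2.339 V=43.567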